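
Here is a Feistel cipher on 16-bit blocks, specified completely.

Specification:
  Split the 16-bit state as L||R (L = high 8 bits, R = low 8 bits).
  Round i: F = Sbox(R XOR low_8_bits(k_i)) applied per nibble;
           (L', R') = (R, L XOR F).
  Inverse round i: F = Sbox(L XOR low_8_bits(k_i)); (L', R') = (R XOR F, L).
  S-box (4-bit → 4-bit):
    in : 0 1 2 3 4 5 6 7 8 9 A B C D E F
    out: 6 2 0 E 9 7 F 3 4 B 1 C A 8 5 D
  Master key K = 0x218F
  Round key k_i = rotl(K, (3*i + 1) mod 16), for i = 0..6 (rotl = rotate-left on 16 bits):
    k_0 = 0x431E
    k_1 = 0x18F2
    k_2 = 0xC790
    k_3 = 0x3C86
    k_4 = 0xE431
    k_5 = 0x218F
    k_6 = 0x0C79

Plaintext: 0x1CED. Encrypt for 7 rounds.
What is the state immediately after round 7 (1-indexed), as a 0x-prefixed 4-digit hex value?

s_0 = plaintext = 0x1CED
s_1 = Round(s_0, k_0) = 0xEDC2
s_2 = Round(s_1, k_1) = 0xC20B
s_3 = Round(s_2, k_2) = 0x0B7E
s_4 = Round(s_3, k_3) = 0x7EDF
s_5 = Round(s_4, k_4) = 0xDF2B
s_6 = Round(s_5, k_5) = 0x2BC6
s_7 = Round(s_6, k_6) = 0xC6E6

0xC6E6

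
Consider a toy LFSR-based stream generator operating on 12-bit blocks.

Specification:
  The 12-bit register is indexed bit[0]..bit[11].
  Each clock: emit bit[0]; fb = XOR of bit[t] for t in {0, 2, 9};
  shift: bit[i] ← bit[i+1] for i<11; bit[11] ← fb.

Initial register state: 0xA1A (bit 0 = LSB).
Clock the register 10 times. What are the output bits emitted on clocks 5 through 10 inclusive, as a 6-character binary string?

100001

reg_0 = 0xA1A
clock 1: out=0, reg = 0xD0D
clock 2: out=1, reg = 0x686
clock 3: out=0, reg = 0x343
clock 4: out=1, reg = 0x1A1
clock 5: out=1, reg = 0x8D0
clock 6: out=0, reg = 0x468
clock 7: out=0, reg = 0x234
clock 8: out=0, reg = 0x11A
clock 9: out=0, reg = 0x08D
clock 10: out=1, reg = 0x046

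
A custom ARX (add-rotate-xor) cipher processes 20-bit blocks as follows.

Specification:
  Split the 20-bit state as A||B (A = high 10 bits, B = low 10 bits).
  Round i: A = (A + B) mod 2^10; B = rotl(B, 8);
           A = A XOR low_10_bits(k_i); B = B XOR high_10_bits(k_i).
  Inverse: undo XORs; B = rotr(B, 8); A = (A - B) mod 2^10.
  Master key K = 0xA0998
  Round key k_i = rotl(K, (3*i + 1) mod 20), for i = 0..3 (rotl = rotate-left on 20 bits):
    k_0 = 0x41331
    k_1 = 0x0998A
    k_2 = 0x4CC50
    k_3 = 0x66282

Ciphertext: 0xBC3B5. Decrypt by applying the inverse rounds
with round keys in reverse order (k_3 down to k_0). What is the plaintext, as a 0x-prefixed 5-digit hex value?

s_0 = ciphertext = 0xBC3B5
s_1 = InvRound(s_0, k_3) = 0xEF0B6
s_2 = InvRound(s_1, k_2) = 0x75E15
s_3 = InvRound(s_2, k_1) = 0xE3CCE
s_4 = InvRound(s_3, k_0) = 0x65729

0x65729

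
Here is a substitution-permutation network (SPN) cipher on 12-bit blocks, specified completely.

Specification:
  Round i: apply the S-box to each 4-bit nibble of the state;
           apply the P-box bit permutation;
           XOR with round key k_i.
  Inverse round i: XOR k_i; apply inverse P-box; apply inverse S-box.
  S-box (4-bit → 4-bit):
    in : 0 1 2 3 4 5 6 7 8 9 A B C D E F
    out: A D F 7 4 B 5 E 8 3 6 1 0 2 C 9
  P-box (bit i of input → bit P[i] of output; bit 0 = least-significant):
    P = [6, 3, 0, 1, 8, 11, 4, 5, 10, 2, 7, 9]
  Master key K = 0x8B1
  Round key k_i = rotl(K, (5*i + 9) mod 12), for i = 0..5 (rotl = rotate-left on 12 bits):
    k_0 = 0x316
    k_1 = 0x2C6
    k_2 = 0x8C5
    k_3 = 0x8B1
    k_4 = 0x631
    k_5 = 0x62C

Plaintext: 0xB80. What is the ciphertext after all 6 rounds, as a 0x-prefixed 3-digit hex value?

0xEFB

s_0 = plaintext = 0xB80
s_1 = Round(s_0, k_0) = 0x73C
s_2 = Round(s_1, k_1) = 0x952
s_3 = Round(s_2, k_2) = 0x5AA
s_4 = Round(s_3, k_3) = 0x6AC
s_5 = Round(s_4, k_4) = 0xAA1
s_6 = Round(s_5, k_5) = 0xEFB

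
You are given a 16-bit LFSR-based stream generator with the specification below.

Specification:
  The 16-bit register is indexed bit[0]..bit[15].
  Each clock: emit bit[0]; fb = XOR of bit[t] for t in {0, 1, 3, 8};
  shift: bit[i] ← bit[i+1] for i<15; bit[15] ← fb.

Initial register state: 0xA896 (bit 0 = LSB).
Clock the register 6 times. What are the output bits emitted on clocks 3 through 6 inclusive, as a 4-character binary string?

reg_0 = 0xA896
clock 1: out=0, reg = 0xD44B
clock 2: out=1, reg = 0xEA25
clock 3: out=1, reg = 0xF512
clock 4: out=0, reg = 0x7A89
clock 5: out=1, reg = 0x3D44
clock 6: out=0, reg = 0x9EA2

1010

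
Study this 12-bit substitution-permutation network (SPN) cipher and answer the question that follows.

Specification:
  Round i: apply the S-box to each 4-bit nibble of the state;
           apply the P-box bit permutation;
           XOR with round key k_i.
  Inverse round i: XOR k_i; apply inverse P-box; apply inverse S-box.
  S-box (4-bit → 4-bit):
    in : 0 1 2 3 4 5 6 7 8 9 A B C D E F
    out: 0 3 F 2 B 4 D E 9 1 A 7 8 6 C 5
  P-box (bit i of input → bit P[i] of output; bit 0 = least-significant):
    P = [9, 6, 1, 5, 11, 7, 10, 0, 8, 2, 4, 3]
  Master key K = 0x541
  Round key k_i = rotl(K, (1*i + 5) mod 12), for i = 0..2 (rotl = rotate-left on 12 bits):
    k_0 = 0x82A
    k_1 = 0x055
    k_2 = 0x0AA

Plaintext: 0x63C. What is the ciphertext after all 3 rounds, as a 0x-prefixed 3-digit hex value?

0x15C

s_0 = plaintext = 0x63C
s_1 = Round(s_0, k_0) = 0x992
s_2 = Round(s_1, k_1) = 0xB37
s_3 = Round(s_2, k_2) = 0x15C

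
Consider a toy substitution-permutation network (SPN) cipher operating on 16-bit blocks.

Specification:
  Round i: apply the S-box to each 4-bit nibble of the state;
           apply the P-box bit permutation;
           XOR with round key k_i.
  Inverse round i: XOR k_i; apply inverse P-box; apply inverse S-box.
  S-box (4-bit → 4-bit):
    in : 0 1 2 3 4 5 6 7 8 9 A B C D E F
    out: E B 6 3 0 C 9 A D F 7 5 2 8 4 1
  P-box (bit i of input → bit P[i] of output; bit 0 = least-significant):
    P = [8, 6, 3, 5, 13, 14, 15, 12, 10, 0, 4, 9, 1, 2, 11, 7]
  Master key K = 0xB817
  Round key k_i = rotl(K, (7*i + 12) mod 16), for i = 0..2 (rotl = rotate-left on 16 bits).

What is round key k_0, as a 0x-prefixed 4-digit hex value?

K = 0xB817
k_0 = rotl(K, (7*0+12) mod 16) = rotl(K, 12) = 0x7B81

0x7B81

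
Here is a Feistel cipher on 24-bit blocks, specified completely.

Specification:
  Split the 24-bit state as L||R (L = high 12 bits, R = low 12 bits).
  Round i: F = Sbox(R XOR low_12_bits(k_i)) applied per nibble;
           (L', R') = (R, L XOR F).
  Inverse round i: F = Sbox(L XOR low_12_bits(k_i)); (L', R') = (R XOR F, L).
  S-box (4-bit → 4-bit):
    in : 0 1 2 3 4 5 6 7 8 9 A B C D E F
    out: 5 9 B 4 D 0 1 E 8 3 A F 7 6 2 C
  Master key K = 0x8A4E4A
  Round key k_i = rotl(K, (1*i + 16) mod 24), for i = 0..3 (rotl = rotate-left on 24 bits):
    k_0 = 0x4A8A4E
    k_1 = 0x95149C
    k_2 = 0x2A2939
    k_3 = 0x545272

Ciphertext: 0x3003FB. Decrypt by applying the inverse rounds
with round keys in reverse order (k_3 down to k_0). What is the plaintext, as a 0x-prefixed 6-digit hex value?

s_0 = ciphertext = 0x3003FB
s_1 = InvRound(s_0, k_3) = 0xA10300
s_2 = InvRound(s_1, k_2) = 0x7B3A10
s_3 = InvRound(s_2, k_1) = 0xEAC7B3
s_4 = InvRound(s_3, k_0) = 0xA98EAC

0xA98EAC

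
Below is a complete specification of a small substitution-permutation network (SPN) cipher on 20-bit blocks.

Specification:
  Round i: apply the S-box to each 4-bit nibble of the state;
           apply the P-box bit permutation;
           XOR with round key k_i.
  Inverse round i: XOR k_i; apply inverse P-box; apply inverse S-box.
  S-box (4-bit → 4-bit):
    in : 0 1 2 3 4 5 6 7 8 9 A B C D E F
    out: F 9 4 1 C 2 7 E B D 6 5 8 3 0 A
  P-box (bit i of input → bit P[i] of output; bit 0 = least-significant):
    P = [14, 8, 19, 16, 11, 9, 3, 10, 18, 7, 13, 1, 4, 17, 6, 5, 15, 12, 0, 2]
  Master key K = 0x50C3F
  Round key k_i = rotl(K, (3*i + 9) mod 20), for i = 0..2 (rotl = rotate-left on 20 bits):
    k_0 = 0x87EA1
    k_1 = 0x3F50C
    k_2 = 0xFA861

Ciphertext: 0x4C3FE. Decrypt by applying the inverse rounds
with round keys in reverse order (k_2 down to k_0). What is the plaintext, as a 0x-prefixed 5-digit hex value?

0x4E345

s_0 = ciphertext = 0x4C3FE
s_1 = InvRound(s_0, k_2) = 0x4D760
s_2 = InvRound(s_1, k_1) = 0xC7BAC
s_3 = InvRound(s_2, k_0) = 0x4E345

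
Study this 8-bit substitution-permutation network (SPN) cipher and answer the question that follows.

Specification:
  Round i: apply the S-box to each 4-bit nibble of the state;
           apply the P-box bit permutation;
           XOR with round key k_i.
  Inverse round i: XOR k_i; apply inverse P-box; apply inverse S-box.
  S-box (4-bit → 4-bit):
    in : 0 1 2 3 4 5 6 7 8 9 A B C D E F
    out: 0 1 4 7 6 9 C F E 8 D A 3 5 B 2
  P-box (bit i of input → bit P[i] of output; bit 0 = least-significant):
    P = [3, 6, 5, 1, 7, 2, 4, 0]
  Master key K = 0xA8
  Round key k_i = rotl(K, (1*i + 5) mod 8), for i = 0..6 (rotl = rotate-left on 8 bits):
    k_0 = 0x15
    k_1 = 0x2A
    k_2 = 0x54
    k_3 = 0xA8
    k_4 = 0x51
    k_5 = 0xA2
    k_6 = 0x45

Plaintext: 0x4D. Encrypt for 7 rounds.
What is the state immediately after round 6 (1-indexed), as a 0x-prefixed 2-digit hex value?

s_0 = plaintext = 0x4D
s_1 = Round(s_0, k_0) = 0x29
s_2 = Round(s_1, k_1) = 0x38
s_3 = Round(s_2, k_2) = 0xA2
s_4 = Round(s_3, k_3) = 0x19
s_5 = Round(s_4, k_4) = 0xD3
s_6 = Round(s_5, k_5) = 0x5A
s_7 = Round(s_6, k_6) = 0xEE

0x5A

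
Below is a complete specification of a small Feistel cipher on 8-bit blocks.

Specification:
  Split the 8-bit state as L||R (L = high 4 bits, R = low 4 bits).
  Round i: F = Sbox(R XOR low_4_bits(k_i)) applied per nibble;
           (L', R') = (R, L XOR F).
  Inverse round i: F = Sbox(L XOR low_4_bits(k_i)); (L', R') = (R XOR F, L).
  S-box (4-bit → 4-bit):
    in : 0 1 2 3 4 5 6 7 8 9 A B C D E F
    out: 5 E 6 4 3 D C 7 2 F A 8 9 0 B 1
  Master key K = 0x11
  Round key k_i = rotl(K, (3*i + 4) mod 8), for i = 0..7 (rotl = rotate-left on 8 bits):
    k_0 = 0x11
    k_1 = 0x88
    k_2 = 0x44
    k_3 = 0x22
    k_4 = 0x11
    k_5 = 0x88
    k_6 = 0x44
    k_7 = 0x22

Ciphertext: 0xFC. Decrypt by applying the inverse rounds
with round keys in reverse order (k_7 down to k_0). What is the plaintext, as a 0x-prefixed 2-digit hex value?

s_0 = ciphertext = 0xFC
s_1 = InvRound(s_0, k_7) = 0xCF
s_2 = InvRound(s_1, k_6) = 0xDC
s_3 = InvRound(s_2, k_5) = 0x1D
s_4 = InvRound(s_3, k_4) = 0x81
s_5 = InvRound(s_4, k_3) = 0xB8
s_6 = InvRound(s_5, k_2) = 0x9B
s_7 = InvRound(s_6, k_1) = 0x59
s_8 = InvRound(s_7, k_0) = 0xA5

0xA5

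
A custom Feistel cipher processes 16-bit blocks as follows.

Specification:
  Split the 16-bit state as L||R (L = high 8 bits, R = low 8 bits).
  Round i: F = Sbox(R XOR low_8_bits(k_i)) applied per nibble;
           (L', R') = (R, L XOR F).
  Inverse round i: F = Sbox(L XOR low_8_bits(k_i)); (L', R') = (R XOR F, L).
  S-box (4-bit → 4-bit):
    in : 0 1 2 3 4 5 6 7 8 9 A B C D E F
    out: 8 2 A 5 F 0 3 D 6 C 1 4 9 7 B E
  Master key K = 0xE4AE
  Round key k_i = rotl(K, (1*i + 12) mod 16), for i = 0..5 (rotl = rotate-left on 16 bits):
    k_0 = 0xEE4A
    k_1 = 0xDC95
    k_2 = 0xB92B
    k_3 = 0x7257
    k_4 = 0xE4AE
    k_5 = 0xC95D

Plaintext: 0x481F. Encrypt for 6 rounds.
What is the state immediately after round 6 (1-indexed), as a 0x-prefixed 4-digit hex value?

0x608E

s_0 = plaintext = 0x481F
s_1 = Round(s_0, k_0) = 0x1F48
s_2 = Round(s_1, k_1) = 0x4868
s_3 = Round(s_2, k_2) = 0x68BD
s_4 = Round(s_3, k_3) = 0xBDD9
s_5 = Round(s_4, k_4) = 0xD960
s_6 = Round(s_5, k_5) = 0x608E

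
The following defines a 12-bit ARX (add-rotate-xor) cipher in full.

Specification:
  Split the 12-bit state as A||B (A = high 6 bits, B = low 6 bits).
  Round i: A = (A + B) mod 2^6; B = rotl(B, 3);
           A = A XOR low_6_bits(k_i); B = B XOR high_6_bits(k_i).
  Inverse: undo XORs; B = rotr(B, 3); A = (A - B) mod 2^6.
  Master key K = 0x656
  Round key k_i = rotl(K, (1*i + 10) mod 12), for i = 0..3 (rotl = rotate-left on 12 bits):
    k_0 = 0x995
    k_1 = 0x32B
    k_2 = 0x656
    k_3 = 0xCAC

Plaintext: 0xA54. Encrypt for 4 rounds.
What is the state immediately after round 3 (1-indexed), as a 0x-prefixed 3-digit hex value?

0x97C

s_0 = plaintext = 0xA54
s_1 = Round(s_0, k_0) = 0xA04
s_2 = Round(s_1, k_1) = 0x1EC
s_3 = Round(s_2, k_2) = 0x97C
s_4 = Round(s_3, k_3) = 0x355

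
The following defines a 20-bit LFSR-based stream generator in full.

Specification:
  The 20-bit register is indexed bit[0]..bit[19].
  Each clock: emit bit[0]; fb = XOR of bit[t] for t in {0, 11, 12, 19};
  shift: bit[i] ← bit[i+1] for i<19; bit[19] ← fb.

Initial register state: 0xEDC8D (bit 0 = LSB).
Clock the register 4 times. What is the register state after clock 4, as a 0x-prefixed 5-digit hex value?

reg_0 = 0xEDC8D
clock 1: out=1, reg = 0x76E46
clock 2: out=0, reg = 0xBB723
clock 3: out=1, reg = 0xDDB91
clock 4: out=1, reg = 0x6EDC8

0x6EDC8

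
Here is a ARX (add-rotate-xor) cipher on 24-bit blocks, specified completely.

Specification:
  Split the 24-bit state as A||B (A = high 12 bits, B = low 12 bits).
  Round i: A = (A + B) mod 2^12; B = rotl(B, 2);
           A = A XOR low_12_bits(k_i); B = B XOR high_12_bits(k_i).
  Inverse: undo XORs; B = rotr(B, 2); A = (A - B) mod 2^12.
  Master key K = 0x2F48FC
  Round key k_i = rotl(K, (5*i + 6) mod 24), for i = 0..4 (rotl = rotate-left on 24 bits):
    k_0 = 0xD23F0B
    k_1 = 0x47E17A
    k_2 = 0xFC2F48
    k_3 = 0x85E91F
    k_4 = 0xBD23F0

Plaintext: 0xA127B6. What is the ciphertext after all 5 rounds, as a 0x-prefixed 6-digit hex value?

s_0 = plaintext = 0xA127B6
s_1 = Round(s_0, k_0) = 0xEC33FA
s_2 = Round(s_1, k_1) = 0x3C7B96
s_3 = Round(s_2, k_2) = 0x015198
s_4 = Round(s_3, k_3) = 0x8B2E3E
s_5 = Round(s_4, k_4) = 0x500329

0x500329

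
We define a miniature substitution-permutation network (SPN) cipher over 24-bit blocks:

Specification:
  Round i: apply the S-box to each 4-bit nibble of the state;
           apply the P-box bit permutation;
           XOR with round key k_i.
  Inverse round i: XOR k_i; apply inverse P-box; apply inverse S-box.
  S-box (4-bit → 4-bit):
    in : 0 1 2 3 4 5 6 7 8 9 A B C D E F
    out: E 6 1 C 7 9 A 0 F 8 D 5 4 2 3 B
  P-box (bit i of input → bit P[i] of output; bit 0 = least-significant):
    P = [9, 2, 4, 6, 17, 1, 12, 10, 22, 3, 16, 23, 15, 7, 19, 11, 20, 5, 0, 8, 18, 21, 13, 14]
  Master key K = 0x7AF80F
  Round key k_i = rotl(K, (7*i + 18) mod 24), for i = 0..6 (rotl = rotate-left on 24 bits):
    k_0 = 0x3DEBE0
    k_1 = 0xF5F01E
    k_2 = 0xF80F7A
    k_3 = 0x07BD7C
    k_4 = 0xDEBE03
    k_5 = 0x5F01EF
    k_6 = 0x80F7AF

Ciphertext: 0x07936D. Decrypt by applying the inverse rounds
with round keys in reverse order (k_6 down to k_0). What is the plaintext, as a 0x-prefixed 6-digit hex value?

0x8B8241

s_0 = ciphertext = 0x07936D
s_1 = InvRound(s_0, k_6) = 0xA7D3F9
s_2 = InvRound(s_1, k_5) = 0x62B514
s_3 = InvRound(s_2, k_4) = 0xEA39D4
s_4 = InvRound(s_3, k_3) = 0xED4897
s_5 = InvRound(s_4, k_2) = 0x58D19F
s_6 = InvRound(s_5, k_1) = 0x431377
s_7 = InvRound(s_6, k_0) = 0x8B8241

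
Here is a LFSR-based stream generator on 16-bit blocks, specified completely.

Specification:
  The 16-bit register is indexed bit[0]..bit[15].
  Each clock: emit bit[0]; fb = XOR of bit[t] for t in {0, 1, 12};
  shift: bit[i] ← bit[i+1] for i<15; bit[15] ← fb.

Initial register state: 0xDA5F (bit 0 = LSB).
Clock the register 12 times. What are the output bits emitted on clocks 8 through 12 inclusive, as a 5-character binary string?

00101

reg_0 = 0xDA5F
clock 1: out=1, reg = 0xED2F
clock 2: out=1, reg = 0x7697
clock 3: out=1, reg = 0xBB4B
clock 4: out=1, reg = 0xDDA5
clock 5: out=1, reg = 0x6ED2
clock 6: out=0, reg = 0xB769
clock 7: out=1, reg = 0x5BB4
clock 8: out=0, reg = 0xADDA
clock 9: out=0, reg = 0xD6ED
clock 10: out=1, reg = 0x6B76
clock 11: out=0, reg = 0xB5BB
clock 12: out=1, reg = 0xDADD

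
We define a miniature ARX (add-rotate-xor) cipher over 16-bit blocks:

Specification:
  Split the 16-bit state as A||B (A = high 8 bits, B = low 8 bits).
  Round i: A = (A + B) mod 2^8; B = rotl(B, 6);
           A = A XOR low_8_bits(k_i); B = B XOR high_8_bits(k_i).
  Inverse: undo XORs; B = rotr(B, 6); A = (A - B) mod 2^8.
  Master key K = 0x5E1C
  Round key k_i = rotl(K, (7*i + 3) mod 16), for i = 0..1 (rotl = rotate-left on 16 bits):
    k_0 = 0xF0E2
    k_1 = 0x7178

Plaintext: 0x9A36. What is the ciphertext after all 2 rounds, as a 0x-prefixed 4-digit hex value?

s_0 = plaintext = 0x9A36
s_1 = Round(s_0, k_0) = 0x327D
s_2 = Round(s_1, k_1) = 0xD72E

0xD72E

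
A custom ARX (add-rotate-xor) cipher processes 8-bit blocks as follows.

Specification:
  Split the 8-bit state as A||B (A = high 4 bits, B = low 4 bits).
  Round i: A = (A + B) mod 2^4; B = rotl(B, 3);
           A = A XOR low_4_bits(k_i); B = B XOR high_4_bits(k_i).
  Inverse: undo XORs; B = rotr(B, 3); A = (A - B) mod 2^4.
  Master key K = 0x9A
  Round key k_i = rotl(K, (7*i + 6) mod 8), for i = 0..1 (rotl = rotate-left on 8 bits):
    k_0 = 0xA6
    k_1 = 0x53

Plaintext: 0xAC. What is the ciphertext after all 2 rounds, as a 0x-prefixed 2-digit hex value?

0xF3

s_0 = plaintext = 0xAC
s_1 = Round(s_0, k_0) = 0x0C
s_2 = Round(s_1, k_1) = 0xF3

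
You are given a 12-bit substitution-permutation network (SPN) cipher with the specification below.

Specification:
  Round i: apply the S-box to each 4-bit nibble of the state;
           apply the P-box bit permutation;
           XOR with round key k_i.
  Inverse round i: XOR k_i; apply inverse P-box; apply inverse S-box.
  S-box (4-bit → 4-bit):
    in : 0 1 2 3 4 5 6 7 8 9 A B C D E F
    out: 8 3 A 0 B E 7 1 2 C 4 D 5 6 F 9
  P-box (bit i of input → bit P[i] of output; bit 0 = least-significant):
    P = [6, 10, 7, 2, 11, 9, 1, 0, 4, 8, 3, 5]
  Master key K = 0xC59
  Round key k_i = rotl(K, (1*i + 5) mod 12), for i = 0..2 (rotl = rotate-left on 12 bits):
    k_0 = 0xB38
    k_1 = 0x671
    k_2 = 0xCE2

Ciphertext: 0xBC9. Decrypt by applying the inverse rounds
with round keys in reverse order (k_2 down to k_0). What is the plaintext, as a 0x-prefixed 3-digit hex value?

0xCE8

s_0 = ciphertext = 0xBC9
s_1 = InvRound(s_0, k_2) = 0x558
s_2 = InvRound(s_1, k_1) = 0x523
s_3 = InvRound(s_2, k_0) = 0xCE8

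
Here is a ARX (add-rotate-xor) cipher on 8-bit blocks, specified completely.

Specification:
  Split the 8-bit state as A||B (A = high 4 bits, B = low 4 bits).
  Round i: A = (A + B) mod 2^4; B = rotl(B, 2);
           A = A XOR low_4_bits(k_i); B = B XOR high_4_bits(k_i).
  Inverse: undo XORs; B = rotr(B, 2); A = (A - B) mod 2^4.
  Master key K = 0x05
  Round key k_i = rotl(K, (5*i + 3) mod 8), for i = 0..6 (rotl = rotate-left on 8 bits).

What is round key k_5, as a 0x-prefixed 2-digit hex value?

0x50

K = 0x05
k_0 = rotl(K, (5*0+3) mod 8) = rotl(K, 3) = 0x28
k_1 = rotl(K, (5*1+3) mod 8) = rotl(K, 0) = 0x05
k_2 = rotl(K, (5*2+3) mod 8) = rotl(K, 5) = 0xA0
k_3 = rotl(K, (5*3+3) mod 8) = rotl(K, 2) = 0x14
k_4 = rotl(K, (5*4+3) mod 8) = rotl(K, 7) = 0x82
k_5 = rotl(K, (5*5+3) mod 8) = rotl(K, 4) = 0x50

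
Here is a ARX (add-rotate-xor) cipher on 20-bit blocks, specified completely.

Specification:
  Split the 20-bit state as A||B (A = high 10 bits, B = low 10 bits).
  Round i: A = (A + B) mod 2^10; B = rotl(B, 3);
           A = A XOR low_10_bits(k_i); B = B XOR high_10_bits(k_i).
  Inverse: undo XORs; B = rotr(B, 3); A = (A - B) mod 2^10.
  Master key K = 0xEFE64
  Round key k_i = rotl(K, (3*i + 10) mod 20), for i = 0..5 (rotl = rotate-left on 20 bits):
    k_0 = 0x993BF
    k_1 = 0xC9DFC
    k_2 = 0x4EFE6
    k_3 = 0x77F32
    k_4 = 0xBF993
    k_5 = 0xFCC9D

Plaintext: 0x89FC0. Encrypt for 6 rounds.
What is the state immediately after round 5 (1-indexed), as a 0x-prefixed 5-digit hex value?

0x110C9

s_0 = plaintext = 0x89FC0
s_1 = Round(s_0, k_0) = 0x96063
s_2 = Round(s_1, k_1) = 0xD1C3F
s_3 = Round(s_2, k_2) = 0x180C3
s_4 = Round(s_3, k_3) = 0x847C6
s_5 = Round(s_4, k_4) = 0x110C9
s_6 = Round(s_5, k_5) = 0x641BA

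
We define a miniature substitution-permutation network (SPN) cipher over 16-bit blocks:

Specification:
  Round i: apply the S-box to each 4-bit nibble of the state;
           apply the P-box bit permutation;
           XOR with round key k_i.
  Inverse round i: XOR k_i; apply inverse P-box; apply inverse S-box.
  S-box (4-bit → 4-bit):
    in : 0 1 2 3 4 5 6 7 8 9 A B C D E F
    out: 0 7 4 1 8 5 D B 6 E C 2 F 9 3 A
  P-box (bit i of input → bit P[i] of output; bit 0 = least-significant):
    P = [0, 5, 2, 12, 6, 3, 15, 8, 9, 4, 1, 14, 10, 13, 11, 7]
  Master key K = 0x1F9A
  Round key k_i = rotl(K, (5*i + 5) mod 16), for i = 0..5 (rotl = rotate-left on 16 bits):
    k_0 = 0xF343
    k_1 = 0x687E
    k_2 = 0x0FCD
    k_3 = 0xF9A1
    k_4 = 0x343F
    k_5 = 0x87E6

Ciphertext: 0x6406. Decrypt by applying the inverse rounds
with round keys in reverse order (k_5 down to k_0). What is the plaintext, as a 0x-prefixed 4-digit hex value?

s_0 = ciphertext = 0x6406
s_1 = InvRound(s_0, k_5) = 0xFD6B
s_2 = InvRound(s_1, k_4) = 0x2F62
s_3 = InvRound(s_2, k_3) = 0xD65D
s_4 = InvRound(s_3, k_2) = 0xAFA4
s_5 = InvRound(s_4, k_1) = 0xDCC0
s_6 = InvRound(s_5, k_0) = 0xC543

0xC543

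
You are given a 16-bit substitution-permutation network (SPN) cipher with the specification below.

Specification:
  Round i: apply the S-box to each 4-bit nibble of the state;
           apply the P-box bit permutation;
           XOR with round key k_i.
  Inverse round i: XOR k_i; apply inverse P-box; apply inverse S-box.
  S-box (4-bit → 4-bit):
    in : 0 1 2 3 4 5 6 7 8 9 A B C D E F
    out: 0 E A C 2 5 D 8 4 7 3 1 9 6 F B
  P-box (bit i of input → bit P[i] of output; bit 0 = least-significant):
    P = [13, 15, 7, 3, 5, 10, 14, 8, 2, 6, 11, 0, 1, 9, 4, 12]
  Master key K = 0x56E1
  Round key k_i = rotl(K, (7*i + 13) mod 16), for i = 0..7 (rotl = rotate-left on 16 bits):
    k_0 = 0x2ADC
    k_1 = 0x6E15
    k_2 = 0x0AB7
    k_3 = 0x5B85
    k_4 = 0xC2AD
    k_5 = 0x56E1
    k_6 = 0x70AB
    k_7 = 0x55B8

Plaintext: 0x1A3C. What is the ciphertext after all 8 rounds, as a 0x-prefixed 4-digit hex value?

s_0 = plaintext = 0x1A3C
s_1 = Round(s_0, k_0) = 0x5980
s_2 = Round(s_1, k_1) = 0x2643
s_3 = Round(s_2, k_2) = 0x143A
s_4 = Round(s_3, k_3) = 0xA8D5
s_5 = Round(s_4, k_4) = 0xAC2F
s_6 = Round(s_5, k_5) = 0xF1EE
s_7 = Round(s_6, k_6) = 0x8F40
s_8 = Round(s_7, k_7) = 0x51ED

0x51ED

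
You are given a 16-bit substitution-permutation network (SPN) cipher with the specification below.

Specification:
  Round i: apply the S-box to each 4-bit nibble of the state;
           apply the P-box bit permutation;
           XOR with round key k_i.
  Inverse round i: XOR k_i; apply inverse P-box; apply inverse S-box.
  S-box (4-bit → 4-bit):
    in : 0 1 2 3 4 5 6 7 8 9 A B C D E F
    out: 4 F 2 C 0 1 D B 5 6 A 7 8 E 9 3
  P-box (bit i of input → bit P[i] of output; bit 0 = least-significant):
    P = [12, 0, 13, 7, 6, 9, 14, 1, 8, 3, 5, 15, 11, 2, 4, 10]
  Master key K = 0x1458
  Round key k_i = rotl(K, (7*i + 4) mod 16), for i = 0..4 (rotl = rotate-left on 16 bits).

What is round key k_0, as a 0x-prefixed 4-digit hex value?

0x4581

K = 0x1458
k_0 = rotl(K, (7*0+4) mod 16) = rotl(K, 4) = 0x4581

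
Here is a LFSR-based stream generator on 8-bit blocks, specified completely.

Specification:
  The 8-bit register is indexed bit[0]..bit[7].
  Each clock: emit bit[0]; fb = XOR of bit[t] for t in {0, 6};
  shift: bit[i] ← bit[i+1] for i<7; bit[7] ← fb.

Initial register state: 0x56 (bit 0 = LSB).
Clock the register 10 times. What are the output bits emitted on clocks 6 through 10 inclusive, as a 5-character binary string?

01011

reg_0 = 0x56
clock 1: out=0, reg = 0xAB
clock 2: out=1, reg = 0xD5
clock 3: out=1, reg = 0x6A
clock 4: out=0, reg = 0xB5
clock 5: out=1, reg = 0xDA
clock 6: out=0, reg = 0xED
clock 7: out=1, reg = 0x76
clock 8: out=0, reg = 0xBB
clock 9: out=1, reg = 0xDD
clock 10: out=1, reg = 0x6E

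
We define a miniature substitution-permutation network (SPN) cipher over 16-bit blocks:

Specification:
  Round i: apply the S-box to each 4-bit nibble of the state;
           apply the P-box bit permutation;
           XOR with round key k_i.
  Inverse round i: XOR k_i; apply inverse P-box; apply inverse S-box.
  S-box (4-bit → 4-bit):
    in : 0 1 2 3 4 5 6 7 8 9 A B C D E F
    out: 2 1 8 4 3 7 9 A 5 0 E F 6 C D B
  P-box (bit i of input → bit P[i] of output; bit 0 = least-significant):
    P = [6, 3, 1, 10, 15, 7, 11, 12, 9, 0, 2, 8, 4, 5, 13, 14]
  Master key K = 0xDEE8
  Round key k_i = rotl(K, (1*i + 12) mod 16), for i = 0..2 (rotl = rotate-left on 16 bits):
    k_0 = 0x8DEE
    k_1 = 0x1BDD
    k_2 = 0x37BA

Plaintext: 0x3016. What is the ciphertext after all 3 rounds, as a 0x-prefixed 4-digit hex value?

s_0 = plaintext = 0x3016
s_1 = Round(s_0, k_0) = 0x29AF
s_2 = Round(s_1, k_1) = 0x4715
s_3 = Round(s_2, k_2) = 0xB6C1

0xB6C1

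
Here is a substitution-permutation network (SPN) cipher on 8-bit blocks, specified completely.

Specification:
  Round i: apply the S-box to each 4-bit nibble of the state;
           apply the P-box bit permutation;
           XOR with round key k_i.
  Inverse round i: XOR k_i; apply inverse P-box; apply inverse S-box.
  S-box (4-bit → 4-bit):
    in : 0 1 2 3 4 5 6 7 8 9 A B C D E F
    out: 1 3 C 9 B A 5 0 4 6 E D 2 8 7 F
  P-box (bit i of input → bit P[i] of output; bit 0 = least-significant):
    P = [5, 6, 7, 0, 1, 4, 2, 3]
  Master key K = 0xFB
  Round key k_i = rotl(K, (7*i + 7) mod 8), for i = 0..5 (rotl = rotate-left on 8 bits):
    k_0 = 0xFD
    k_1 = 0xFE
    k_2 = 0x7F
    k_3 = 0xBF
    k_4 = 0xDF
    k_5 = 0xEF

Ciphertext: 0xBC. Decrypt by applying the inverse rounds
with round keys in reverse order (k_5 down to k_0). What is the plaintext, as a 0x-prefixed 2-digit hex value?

0x7E

s_0 = ciphertext = 0xBC
s_1 = InvRound(s_0, k_5) = 0x15
s_2 = InvRound(s_1, k_4) = 0x39
s_3 = InvRound(s_2, k_3) = 0x68
s_4 = InvRound(s_3, k_2) = 0xED
s_5 = InvRound(s_4, k_1) = 0x1D
s_6 = InvRound(s_5, k_0) = 0x7E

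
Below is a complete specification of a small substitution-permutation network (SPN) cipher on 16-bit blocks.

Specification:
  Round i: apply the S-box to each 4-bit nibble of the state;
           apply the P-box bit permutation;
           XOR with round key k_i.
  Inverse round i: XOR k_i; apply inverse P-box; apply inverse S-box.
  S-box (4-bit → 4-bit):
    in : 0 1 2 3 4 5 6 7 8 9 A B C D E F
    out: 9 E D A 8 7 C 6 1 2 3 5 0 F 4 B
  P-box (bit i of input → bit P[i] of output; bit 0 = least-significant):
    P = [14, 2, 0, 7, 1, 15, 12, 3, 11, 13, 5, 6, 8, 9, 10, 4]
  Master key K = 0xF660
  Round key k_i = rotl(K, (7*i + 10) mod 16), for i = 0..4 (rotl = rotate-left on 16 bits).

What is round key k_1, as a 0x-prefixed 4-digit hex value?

K = 0xF660
k_0 = rotl(K, (7*0+10) mod 16) = rotl(K, 10) = 0x83D9
k_1 = rotl(K, (7*1+10) mod 16) = rotl(K, 1) = 0xECC1

0xECC1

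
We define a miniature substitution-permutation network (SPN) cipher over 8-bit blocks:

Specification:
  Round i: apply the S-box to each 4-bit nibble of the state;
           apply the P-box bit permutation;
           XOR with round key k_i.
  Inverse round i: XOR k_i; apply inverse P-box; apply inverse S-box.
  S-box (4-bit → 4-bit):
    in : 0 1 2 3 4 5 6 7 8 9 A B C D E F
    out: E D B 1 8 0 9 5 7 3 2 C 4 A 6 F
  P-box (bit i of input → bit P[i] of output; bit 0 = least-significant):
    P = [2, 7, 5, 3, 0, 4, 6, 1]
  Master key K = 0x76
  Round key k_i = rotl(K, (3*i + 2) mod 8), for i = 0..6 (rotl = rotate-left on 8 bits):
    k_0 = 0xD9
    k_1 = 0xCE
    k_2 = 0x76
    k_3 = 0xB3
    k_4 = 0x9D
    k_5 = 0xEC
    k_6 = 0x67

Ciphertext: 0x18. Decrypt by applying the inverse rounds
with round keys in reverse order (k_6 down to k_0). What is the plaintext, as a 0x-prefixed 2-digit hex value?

s_0 = ciphertext = 0x18
s_1 = InvRound(s_0, k_6) = 0xF1
s_2 = InvRound(s_1, k_5) = 0x96
s_3 = InvRound(s_2, k_4) = 0x64
s_4 = InvRound(s_3, k_3) = 0xF9
s_5 = InvRound(s_4, k_2) = 0x62
s_6 = InvRound(s_5, k_1) = 0x5F
s_7 = InvRound(s_6, k_0) = 0x49

0x49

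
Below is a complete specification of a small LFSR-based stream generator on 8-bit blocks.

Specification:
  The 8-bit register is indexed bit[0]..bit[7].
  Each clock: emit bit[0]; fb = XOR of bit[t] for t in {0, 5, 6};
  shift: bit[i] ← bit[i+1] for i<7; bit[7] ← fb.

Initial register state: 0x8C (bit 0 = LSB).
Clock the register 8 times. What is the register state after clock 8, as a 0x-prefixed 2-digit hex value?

reg_0 = 0x8C
clock 1: out=0, reg = 0x46
clock 2: out=0, reg = 0xA3
clock 3: out=1, reg = 0x51
clock 4: out=1, reg = 0x28
clock 5: out=0, reg = 0x94
clock 6: out=0, reg = 0x4A
clock 7: out=0, reg = 0xA5
clock 8: out=1, reg = 0x52

0x52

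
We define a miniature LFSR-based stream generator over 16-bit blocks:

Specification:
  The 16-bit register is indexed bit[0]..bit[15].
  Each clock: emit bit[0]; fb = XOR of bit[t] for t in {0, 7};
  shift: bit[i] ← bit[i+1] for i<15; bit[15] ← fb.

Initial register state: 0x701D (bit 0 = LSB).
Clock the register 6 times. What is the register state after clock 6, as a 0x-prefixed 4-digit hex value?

0xF5C0

reg_0 = 0x701D
clock 1: out=1, reg = 0xB80E
clock 2: out=0, reg = 0x5C07
clock 3: out=1, reg = 0xAE03
clock 4: out=1, reg = 0xD701
clock 5: out=1, reg = 0xEB80
clock 6: out=0, reg = 0xF5C0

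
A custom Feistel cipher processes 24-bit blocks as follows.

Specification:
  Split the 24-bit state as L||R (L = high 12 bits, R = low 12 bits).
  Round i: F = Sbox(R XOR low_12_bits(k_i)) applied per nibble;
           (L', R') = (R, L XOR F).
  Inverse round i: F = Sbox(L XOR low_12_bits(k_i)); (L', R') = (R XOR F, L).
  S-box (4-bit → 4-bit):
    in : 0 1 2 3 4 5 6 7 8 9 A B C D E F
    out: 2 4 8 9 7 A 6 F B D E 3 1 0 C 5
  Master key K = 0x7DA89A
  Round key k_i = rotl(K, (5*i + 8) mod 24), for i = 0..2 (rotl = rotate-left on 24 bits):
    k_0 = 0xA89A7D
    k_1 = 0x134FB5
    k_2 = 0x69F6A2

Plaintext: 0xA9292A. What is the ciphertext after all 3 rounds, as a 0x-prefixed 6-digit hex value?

0x891FA4

s_0 = plaintext = 0xA9292A
s_1 = Round(s_0, k_0) = 0x92A33D
s_2 = Round(s_1, k_1) = 0x33D891
s_3 = Round(s_2, k_2) = 0x891FA4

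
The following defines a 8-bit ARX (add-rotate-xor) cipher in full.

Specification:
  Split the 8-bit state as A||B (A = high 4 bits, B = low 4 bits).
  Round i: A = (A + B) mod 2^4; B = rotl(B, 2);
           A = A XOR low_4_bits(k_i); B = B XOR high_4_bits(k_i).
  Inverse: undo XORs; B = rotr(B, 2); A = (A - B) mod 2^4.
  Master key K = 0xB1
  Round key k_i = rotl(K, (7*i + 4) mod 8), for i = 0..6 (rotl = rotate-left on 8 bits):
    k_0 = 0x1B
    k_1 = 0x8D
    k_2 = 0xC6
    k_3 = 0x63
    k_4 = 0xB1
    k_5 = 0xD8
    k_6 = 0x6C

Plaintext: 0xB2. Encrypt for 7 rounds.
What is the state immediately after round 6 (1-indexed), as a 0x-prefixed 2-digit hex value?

s_0 = plaintext = 0xB2
s_1 = Round(s_0, k_0) = 0x69
s_2 = Round(s_1, k_1) = 0x2E
s_3 = Round(s_2, k_2) = 0x67
s_4 = Round(s_3, k_3) = 0xEB
s_5 = Round(s_4, k_4) = 0x85
s_6 = Round(s_5, k_5) = 0x58
s_7 = Round(s_6, k_6) = 0x14

0x58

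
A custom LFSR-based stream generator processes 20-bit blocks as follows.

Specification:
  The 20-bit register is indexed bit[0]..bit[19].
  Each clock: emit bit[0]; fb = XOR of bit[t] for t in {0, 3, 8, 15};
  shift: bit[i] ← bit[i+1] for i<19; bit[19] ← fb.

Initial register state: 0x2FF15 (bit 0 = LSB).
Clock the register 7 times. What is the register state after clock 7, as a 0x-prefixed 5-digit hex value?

0x5A5FE

reg_0 = 0x2FF15
clock 1: out=1, reg = 0x97F8A
clock 2: out=0, reg = 0x4BFC5
clock 3: out=1, reg = 0xA5FE2
clock 4: out=0, reg = 0xD2FF1
clock 5: out=1, reg = 0x697F8
clock 6: out=0, reg = 0xB4BFC
clock 7: out=0, reg = 0x5A5FE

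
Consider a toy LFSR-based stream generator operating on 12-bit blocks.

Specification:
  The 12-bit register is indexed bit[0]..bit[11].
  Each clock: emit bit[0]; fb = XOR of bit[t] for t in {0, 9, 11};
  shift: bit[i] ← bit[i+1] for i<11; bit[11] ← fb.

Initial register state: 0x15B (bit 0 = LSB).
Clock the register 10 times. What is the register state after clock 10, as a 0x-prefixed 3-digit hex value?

reg_0 = 0x15B
clock 1: out=1, reg = 0x8AD
clock 2: out=1, reg = 0x456
clock 3: out=0, reg = 0x22B
clock 4: out=1, reg = 0x115
clock 5: out=1, reg = 0x88A
clock 6: out=0, reg = 0xC45
clock 7: out=1, reg = 0x622
clock 8: out=0, reg = 0xB11
clock 9: out=1, reg = 0xD88
clock 10: out=0, reg = 0xEC4

0xEC4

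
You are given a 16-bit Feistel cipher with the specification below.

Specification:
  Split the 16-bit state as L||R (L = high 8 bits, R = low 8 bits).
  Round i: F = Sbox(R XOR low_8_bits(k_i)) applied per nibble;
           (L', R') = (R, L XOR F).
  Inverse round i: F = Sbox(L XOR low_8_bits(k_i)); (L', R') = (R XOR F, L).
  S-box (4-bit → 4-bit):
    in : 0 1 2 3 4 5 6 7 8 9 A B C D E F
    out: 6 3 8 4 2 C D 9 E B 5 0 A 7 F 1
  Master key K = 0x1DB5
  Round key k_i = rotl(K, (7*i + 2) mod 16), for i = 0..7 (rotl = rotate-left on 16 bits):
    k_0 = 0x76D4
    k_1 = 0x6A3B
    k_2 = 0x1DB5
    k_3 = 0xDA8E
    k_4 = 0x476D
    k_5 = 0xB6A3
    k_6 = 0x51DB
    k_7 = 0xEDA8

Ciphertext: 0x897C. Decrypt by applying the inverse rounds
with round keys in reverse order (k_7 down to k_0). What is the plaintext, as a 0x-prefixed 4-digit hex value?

s_0 = ciphertext = 0x897C
s_1 = InvRound(s_0, k_7) = 0xFF89
s_2 = InvRound(s_1, k_6) = 0x0BFF
s_3 = InvRound(s_2, k_5) = 0xA10B
s_4 = InvRound(s_3, k_4) = 0xA1A1
s_5 = InvRound(s_4, k_3) = 0x20A1
s_6 = InvRound(s_5, k_2) = 0x1D20
s_7 = InvRound(s_6, k_1) = 0xAD1D
s_8 = InvRound(s_7, k_0) = 0x86AD

0x86AD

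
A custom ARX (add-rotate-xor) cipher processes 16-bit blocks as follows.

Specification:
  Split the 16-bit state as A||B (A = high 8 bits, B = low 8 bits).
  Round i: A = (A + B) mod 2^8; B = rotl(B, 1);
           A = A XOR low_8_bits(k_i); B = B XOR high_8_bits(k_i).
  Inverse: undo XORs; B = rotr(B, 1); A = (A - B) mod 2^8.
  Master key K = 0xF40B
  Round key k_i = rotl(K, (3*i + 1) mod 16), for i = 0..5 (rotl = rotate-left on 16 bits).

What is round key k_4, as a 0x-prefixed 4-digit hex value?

K = 0xF40B
k_0 = rotl(K, (3*0+1) mod 16) = rotl(K, 1) = 0xE817
k_1 = rotl(K, (3*1+1) mod 16) = rotl(K, 4) = 0x40BF
k_2 = rotl(K, (3*2+1) mod 16) = rotl(K, 7) = 0x05FA
k_3 = rotl(K, (3*3+1) mod 16) = rotl(K, 10) = 0x2FD0
k_4 = rotl(K, (3*4+1) mod 16) = rotl(K, 13) = 0x7E81

0x7E81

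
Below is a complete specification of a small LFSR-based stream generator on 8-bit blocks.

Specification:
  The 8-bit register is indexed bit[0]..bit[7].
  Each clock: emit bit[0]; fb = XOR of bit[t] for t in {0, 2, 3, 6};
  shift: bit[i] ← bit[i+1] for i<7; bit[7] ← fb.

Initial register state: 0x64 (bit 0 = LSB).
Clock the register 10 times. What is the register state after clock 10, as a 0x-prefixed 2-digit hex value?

0x2C

reg_0 = 0x64
clock 1: out=0, reg = 0x32
clock 2: out=0, reg = 0x19
clock 3: out=1, reg = 0x0C
clock 4: out=0, reg = 0x06
clock 5: out=0, reg = 0x83
clock 6: out=1, reg = 0xC1
clock 7: out=1, reg = 0x60
clock 8: out=0, reg = 0xB0
clock 9: out=0, reg = 0x58
clock 10: out=0, reg = 0x2C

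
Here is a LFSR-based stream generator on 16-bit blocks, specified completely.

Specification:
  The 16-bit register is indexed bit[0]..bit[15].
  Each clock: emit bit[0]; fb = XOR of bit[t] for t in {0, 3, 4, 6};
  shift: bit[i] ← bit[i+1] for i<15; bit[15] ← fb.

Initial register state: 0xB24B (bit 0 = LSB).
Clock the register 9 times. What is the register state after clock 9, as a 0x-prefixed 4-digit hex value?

0xF7D9

reg_0 = 0xB24B
clock 1: out=1, reg = 0xD925
clock 2: out=1, reg = 0xEC92
clock 3: out=0, reg = 0xF649
clock 4: out=1, reg = 0xFB24
clock 5: out=0, reg = 0x7D92
clock 6: out=0, reg = 0xBEC9
clock 7: out=1, reg = 0xDF64
clock 8: out=0, reg = 0xEFB2
clock 9: out=0, reg = 0xF7D9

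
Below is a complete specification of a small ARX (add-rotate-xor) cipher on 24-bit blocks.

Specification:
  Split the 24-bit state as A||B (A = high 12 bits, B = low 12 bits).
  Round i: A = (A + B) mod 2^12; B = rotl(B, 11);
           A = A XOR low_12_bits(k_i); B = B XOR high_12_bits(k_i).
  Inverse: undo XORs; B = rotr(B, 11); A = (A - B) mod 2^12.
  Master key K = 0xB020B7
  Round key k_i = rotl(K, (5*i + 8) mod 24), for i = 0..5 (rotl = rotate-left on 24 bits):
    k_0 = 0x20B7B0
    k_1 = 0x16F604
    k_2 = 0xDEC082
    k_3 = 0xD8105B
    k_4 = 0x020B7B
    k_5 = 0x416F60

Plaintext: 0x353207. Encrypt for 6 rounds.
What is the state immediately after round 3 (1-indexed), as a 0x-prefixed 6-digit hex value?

s_0 = plaintext = 0x353207
s_1 = Round(s_0, k_0) = 0x2EAB08
s_2 = Round(s_1, k_1) = 0xBF64EB
s_3 = Round(s_2, k_2) = 0x063799
s_4 = Round(s_3, k_3) = 0x7A764D
s_5 = Round(s_4, k_4) = 0x68FB06
s_6 = Round(s_5, k_5) = 0xEF5195

0x063799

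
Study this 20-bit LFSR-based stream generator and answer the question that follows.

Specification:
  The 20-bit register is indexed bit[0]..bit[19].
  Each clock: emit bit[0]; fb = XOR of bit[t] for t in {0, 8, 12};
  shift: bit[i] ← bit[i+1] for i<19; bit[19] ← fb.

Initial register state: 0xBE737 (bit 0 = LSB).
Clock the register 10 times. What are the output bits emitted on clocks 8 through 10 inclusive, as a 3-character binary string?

011

reg_0 = 0xBE737
clock 1: out=1, reg = 0x5F39B
clock 2: out=1, reg = 0xAF9CD
clock 3: out=1, reg = 0xD7CE6
clock 4: out=0, reg = 0xEBE73
clock 5: out=1, reg = 0x75F39
clock 6: out=1, reg = 0xBAF9C
clock 7: out=0, reg = 0xDD7CE
clock 8: out=0, reg = 0x6EBE7
clock 9: out=1, reg = 0x375F3
clock 10: out=1, reg = 0x9BAF9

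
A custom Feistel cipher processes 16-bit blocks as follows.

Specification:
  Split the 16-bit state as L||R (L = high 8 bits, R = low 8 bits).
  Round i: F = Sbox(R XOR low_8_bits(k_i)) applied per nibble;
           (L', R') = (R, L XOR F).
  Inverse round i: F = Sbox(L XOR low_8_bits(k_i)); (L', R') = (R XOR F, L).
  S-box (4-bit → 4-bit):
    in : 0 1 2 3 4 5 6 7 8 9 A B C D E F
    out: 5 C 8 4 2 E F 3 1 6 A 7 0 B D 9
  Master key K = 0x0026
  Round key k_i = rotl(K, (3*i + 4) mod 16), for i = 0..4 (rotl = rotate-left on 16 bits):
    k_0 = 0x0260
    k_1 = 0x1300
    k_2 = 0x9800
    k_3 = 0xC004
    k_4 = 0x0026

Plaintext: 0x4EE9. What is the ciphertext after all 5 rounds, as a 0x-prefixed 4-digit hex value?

s_0 = plaintext = 0x4EE9
s_1 = Round(s_0, k_0) = 0xE958
s_2 = Round(s_1, k_1) = 0x5808
s_3 = Round(s_2, k_2) = 0x0809
s_4 = Round(s_3, k_3) = 0x0953
s_5 = Round(s_4, k_4) = 0x5337

0x5337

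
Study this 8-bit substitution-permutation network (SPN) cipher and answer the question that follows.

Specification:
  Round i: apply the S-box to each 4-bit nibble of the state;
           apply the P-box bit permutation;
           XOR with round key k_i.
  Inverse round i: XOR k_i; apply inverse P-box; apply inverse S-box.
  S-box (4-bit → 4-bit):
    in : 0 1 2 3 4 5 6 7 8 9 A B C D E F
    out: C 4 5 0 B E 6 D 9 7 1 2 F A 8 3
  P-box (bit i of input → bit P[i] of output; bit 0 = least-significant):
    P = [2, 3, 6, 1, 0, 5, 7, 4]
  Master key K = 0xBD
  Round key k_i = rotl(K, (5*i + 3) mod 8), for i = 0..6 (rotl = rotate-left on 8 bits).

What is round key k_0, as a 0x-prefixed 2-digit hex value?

0xED

K = 0xBD
k_0 = rotl(K, (5*0+3) mod 8) = rotl(K, 3) = 0xED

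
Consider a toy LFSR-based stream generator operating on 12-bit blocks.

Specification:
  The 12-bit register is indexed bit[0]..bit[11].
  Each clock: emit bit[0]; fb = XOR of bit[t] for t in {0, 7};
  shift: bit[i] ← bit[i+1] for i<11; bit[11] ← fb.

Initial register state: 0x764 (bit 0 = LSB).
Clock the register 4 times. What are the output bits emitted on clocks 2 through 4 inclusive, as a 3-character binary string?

reg_0 = 0x764
clock 1: out=0, reg = 0x3B2
clock 2: out=0, reg = 0x9D9
clock 3: out=1, reg = 0x4EC
clock 4: out=0, reg = 0xA76

010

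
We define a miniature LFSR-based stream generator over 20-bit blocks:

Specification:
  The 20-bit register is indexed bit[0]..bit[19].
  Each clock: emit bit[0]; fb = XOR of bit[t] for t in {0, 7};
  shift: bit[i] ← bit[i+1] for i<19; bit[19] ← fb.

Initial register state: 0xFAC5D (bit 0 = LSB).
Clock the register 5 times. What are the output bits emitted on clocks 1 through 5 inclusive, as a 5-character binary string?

reg_0 = 0xFAC5D
clock 1: out=1, reg = 0xFD62E
clock 2: out=0, reg = 0x7EB17
clock 3: out=1, reg = 0xBF58B
clock 4: out=1, reg = 0x5FAC5
clock 5: out=1, reg = 0x2FD62

10111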